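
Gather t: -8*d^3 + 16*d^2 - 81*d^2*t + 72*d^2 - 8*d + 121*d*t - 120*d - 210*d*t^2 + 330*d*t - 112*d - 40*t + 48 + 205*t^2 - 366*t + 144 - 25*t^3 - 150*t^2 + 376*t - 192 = -8*d^3 + 88*d^2 - 240*d - 25*t^3 + t^2*(55 - 210*d) + t*(-81*d^2 + 451*d - 30)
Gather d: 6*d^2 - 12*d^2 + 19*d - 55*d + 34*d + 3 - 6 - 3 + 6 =-6*d^2 - 2*d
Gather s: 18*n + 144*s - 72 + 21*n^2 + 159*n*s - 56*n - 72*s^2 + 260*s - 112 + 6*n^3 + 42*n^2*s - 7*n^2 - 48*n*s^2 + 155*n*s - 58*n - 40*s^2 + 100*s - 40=6*n^3 + 14*n^2 - 96*n + s^2*(-48*n - 112) + s*(42*n^2 + 314*n + 504) - 224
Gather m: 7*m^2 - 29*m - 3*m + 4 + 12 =7*m^2 - 32*m + 16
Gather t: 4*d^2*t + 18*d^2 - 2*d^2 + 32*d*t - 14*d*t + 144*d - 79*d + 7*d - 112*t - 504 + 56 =16*d^2 + 72*d + t*(4*d^2 + 18*d - 112) - 448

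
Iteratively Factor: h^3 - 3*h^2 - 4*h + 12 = (h - 2)*(h^2 - h - 6) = (h - 2)*(h + 2)*(h - 3)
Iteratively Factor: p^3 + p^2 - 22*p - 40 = (p + 2)*(p^2 - p - 20) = (p - 5)*(p + 2)*(p + 4)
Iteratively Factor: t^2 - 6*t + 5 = (t - 1)*(t - 5)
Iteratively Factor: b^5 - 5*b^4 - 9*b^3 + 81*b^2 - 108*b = (b - 3)*(b^4 - 2*b^3 - 15*b^2 + 36*b) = (b - 3)^2*(b^3 + b^2 - 12*b) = (b - 3)^2*(b + 4)*(b^2 - 3*b) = (b - 3)^3*(b + 4)*(b)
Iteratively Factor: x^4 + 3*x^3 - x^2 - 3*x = (x)*(x^3 + 3*x^2 - x - 3) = x*(x + 3)*(x^2 - 1) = x*(x + 1)*(x + 3)*(x - 1)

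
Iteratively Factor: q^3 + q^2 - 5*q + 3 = (q + 3)*(q^2 - 2*q + 1) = (q - 1)*(q + 3)*(q - 1)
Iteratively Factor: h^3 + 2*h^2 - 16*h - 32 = (h - 4)*(h^2 + 6*h + 8) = (h - 4)*(h + 4)*(h + 2)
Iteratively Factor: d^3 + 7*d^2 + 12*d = (d + 4)*(d^2 + 3*d) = d*(d + 4)*(d + 3)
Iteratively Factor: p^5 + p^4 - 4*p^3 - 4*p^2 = (p + 2)*(p^4 - p^3 - 2*p^2) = p*(p + 2)*(p^3 - p^2 - 2*p) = p*(p + 1)*(p + 2)*(p^2 - 2*p) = p^2*(p + 1)*(p + 2)*(p - 2)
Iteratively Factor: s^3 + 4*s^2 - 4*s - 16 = (s - 2)*(s^2 + 6*s + 8) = (s - 2)*(s + 2)*(s + 4)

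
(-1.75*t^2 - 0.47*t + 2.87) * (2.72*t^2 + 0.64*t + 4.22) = -4.76*t^4 - 2.3984*t^3 + 0.120600000000001*t^2 - 0.1466*t + 12.1114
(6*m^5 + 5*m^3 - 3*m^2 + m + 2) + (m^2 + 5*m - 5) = 6*m^5 + 5*m^3 - 2*m^2 + 6*m - 3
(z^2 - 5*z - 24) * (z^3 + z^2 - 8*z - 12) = z^5 - 4*z^4 - 37*z^3 + 4*z^2 + 252*z + 288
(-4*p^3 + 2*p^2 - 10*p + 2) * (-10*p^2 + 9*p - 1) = 40*p^5 - 56*p^4 + 122*p^3 - 112*p^2 + 28*p - 2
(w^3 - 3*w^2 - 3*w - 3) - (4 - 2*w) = w^3 - 3*w^2 - w - 7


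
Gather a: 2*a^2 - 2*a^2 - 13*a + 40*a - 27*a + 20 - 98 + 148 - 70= 0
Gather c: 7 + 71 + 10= 88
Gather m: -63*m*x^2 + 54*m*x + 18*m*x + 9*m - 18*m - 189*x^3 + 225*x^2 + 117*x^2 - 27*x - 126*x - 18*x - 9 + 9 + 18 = m*(-63*x^2 + 72*x - 9) - 189*x^3 + 342*x^2 - 171*x + 18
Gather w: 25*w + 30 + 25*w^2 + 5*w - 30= 25*w^2 + 30*w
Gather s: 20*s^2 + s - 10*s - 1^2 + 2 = 20*s^2 - 9*s + 1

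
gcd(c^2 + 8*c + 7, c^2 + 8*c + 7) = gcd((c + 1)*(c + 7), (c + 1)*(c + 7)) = c^2 + 8*c + 7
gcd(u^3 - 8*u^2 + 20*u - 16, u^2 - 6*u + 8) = u^2 - 6*u + 8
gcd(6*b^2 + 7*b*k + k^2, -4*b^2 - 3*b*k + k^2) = b + k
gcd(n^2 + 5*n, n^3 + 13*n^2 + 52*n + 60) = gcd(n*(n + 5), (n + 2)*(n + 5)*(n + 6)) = n + 5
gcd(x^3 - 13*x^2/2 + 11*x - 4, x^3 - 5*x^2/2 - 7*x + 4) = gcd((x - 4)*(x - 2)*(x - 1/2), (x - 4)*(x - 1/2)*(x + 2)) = x^2 - 9*x/2 + 2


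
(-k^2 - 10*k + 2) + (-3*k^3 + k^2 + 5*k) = -3*k^3 - 5*k + 2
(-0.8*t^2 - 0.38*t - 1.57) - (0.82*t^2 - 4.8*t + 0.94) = -1.62*t^2 + 4.42*t - 2.51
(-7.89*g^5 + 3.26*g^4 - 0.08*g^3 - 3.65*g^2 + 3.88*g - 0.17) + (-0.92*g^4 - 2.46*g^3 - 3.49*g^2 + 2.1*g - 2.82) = -7.89*g^5 + 2.34*g^4 - 2.54*g^3 - 7.14*g^2 + 5.98*g - 2.99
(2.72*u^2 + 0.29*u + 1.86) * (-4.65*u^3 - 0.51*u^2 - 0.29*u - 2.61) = -12.648*u^5 - 2.7357*u^4 - 9.5857*u^3 - 8.1319*u^2 - 1.2963*u - 4.8546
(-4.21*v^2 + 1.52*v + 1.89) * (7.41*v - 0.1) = -31.1961*v^3 + 11.6842*v^2 + 13.8529*v - 0.189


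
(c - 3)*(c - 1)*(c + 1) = c^3 - 3*c^2 - c + 3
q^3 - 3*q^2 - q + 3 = (q - 3)*(q - 1)*(q + 1)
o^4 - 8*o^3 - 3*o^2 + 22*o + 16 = (o - 8)*(o - 2)*(o + 1)^2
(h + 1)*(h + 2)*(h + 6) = h^3 + 9*h^2 + 20*h + 12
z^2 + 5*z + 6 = (z + 2)*(z + 3)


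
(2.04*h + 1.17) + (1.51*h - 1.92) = 3.55*h - 0.75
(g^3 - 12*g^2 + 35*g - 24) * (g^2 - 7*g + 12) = g^5 - 19*g^4 + 131*g^3 - 413*g^2 + 588*g - 288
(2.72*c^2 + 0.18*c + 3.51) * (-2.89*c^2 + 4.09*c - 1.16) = -7.8608*c^4 + 10.6046*c^3 - 12.5629*c^2 + 14.1471*c - 4.0716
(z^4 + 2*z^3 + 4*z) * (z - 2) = z^5 - 4*z^3 + 4*z^2 - 8*z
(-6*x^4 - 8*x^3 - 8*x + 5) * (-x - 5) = 6*x^5 + 38*x^4 + 40*x^3 + 8*x^2 + 35*x - 25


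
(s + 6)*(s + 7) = s^2 + 13*s + 42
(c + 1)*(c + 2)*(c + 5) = c^3 + 8*c^2 + 17*c + 10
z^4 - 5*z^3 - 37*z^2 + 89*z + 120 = (z - 8)*(z - 3)*(z + 1)*(z + 5)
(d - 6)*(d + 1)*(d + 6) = d^3 + d^2 - 36*d - 36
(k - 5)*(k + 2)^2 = k^3 - k^2 - 16*k - 20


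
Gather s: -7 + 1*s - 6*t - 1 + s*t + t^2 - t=s*(t + 1) + t^2 - 7*t - 8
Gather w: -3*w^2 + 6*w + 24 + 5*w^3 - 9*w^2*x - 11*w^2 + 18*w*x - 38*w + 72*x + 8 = 5*w^3 + w^2*(-9*x - 14) + w*(18*x - 32) + 72*x + 32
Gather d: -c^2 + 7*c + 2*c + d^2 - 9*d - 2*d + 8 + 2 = -c^2 + 9*c + d^2 - 11*d + 10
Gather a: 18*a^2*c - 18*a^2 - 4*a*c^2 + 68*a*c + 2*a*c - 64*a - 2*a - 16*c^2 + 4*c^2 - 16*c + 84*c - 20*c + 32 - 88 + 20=a^2*(18*c - 18) + a*(-4*c^2 + 70*c - 66) - 12*c^2 + 48*c - 36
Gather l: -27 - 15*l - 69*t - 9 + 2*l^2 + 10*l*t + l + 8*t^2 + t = 2*l^2 + l*(10*t - 14) + 8*t^2 - 68*t - 36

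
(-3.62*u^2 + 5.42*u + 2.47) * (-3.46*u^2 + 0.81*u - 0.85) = 12.5252*u^4 - 21.6854*u^3 - 1.079*u^2 - 2.6063*u - 2.0995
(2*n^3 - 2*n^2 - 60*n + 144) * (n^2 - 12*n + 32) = 2*n^5 - 26*n^4 + 28*n^3 + 800*n^2 - 3648*n + 4608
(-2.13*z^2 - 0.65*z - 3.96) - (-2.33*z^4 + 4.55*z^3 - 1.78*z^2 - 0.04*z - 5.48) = 2.33*z^4 - 4.55*z^3 - 0.35*z^2 - 0.61*z + 1.52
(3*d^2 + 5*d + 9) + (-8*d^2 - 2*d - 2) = -5*d^2 + 3*d + 7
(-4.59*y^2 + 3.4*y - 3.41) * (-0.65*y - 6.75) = 2.9835*y^3 + 28.7725*y^2 - 20.7335*y + 23.0175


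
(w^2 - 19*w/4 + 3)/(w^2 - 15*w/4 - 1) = (4*w - 3)/(4*w + 1)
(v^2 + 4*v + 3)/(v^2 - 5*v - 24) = (v + 1)/(v - 8)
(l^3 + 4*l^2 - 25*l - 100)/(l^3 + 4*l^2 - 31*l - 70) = (l^2 + 9*l + 20)/(l^2 + 9*l + 14)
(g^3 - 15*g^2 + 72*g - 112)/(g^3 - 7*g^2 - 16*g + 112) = (g - 4)/(g + 4)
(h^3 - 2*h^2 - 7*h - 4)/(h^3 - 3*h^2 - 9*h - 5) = (h - 4)/(h - 5)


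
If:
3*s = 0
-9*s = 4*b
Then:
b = 0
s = 0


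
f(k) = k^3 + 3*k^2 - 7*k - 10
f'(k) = 3*k^2 + 6*k - 7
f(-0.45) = -6.33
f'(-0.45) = -9.09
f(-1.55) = 4.33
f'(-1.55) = -9.09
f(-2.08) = 8.54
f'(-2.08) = -6.50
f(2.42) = 4.80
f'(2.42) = 25.09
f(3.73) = 57.52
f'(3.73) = 57.12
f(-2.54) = 10.75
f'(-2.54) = -2.89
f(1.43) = -10.95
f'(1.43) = 7.71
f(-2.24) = 9.49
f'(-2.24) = -5.39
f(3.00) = 23.00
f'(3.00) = 38.00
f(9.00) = 899.00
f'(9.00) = 290.00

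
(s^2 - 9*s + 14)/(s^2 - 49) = (s - 2)/(s + 7)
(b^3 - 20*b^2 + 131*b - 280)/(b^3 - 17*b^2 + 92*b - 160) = (b - 7)/(b - 4)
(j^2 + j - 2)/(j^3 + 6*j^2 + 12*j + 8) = (j - 1)/(j^2 + 4*j + 4)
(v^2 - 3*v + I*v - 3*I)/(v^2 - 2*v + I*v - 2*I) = (v - 3)/(v - 2)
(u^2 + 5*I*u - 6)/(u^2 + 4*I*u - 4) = (u + 3*I)/(u + 2*I)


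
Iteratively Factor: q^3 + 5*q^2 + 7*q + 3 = (q + 3)*(q^2 + 2*q + 1) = (q + 1)*(q + 3)*(q + 1)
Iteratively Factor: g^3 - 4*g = (g)*(g^2 - 4) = g*(g + 2)*(g - 2)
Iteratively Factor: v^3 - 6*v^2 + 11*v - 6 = (v - 2)*(v^2 - 4*v + 3) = (v - 2)*(v - 1)*(v - 3)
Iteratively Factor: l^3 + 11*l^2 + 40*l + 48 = (l + 4)*(l^2 + 7*l + 12) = (l + 3)*(l + 4)*(l + 4)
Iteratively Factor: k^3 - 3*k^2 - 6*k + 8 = (k - 4)*(k^2 + k - 2) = (k - 4)*(k + 2)*(k - 1)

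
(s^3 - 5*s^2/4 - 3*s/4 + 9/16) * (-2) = -2*s^3 + 5*s^2/2 + 3*s/2 - 9/8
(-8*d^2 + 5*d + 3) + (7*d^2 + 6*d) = -d^2 + 11*d + 3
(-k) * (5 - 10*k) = 10*k^2 - 5*k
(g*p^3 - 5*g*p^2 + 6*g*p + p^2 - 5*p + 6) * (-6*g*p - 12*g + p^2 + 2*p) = -6*g^2*p^4 + 18*g^2*p^3 + 24*g^2*p^2 - 72*g^2*p + g*p^5 - 3*g*p^4 - 10*g*p^3 + 30*g*p^2 + 24*g*p - 72*g + p^4 - 3*p^3 - 4*p^2 + 12*p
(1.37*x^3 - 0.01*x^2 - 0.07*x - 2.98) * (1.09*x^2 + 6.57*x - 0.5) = 1.4933*x^5 + 8.99*x^4 - 0.827*x^3 - 3.7031*x^2 - 19.5436*x + 1.49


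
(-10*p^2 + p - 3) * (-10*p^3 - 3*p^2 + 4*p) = 100*p^5 + 20*p^4 - 13*p^3 + 13*p^2 - 12*p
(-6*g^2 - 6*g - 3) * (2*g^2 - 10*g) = -12*g^4 + 48*g^3 + 54*g^2 + 30*g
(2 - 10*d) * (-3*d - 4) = 30*d^2 + 34*d - 8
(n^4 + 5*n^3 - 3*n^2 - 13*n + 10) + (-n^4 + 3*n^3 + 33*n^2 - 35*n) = 8*n^3 + 30*n^2 - 48*n + 10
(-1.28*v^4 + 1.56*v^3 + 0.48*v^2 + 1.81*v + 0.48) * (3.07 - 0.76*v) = 0.9728*v^5 - 5.1152*v^4 + 4.4244*v^3 + 0.0979999999999996*v^2 + 5.1919*v + 1.4736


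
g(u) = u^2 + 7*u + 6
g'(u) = 2*u + 7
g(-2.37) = -4.97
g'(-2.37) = 2.26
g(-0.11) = 5.24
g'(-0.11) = 6.78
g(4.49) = 57.59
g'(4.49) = 15.98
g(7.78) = 120.99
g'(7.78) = 22.56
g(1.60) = 19.76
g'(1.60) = 10.20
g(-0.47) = 2.93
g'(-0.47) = 6.06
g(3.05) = 36.65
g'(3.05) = 13.10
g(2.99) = 35.87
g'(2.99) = 12.98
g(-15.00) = 126.00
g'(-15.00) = -23.00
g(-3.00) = -6.00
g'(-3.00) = 1.00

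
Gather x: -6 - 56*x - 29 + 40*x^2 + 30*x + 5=40*x^2 - 26*x - 30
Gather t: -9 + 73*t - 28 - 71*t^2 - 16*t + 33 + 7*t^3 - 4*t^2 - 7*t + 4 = 7*t^3 - 75*t^2 + 50*t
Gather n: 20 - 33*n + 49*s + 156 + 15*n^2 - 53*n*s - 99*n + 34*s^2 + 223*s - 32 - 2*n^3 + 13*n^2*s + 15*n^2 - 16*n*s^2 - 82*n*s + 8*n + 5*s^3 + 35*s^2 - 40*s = -2*n^3 + n^2*(13*s + 30) + n*(-16*s^2 - 135*s - 124) + 5*s^3 + 69*s^2 + 232*s + 144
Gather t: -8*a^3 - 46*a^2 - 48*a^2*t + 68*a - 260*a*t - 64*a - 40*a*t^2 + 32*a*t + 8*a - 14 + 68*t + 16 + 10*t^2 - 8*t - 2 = -8*a^3 - 46*a^2 + 12*a + t^2*(10 - 40*a) + t*(-48*a^2 - 228*a + 60)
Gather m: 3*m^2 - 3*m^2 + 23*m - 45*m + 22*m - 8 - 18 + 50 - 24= 0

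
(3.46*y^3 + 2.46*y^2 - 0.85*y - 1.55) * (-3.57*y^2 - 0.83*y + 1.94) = -12.3522*y^5 - 11.654*y^4 + 7.7051*y^3 + 11.0114*y^2 - 0.3625*y - 3.007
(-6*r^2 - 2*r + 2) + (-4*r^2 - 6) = -10*r^2 - 2*r - 4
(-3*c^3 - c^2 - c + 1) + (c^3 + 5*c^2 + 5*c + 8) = -2*c^3 + 4*c^2 + 4*c + 9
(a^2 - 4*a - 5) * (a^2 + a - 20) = a^4 - 3*a^3 - 29*a^2 + 75*a + 100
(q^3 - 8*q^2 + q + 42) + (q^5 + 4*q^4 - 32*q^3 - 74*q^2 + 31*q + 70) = q^5 + 4*q^4 - 31*q^3 - 82*q^2 + 32*q + 112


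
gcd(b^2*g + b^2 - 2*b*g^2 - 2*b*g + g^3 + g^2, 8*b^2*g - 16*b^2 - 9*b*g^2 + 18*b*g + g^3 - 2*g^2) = b - g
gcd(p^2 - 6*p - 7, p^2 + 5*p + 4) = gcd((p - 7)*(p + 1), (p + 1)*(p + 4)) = p + 1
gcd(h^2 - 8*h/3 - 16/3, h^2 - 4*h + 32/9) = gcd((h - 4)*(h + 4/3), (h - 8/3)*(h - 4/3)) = 1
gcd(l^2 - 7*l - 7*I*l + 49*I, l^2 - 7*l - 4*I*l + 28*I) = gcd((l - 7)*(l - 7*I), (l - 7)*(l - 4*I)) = l - 7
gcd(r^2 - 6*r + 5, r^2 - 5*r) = r - 5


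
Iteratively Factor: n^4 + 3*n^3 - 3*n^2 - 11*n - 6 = (n + 1)*(n^3 + 2*n^2 - 5*n - 6) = (n + 1)^2*(n^2 + n - 6) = (n - 2)*(n + 1)^2*(n + 3)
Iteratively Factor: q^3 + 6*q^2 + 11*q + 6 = (q + 1)*(q^2 + 5*q + 6) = (q + 1)*(q + 2)*(q + 3)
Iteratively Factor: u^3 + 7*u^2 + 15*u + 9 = (u + 3)*(u^2 + 4*u + 3) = (u + 1)*(u + 3)*(u + 3)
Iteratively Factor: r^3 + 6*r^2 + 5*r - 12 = (r - 1)*(r^2 + 7*r + 12) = (r - 1)*(r + 4)*(r + 3)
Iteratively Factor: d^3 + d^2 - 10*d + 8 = (d + 4)*(d^2 - 3*d + 2) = (d - 1)*(d + 4)*(d - 2)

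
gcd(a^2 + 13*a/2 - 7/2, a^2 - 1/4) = a - 1/2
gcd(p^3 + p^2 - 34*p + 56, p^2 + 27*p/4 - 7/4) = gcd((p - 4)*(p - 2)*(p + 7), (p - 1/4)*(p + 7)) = p + 7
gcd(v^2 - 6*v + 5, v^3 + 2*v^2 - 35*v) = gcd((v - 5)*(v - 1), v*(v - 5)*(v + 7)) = v - 5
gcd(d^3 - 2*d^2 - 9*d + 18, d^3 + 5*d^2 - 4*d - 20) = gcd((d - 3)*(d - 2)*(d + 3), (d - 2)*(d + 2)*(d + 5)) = d - 2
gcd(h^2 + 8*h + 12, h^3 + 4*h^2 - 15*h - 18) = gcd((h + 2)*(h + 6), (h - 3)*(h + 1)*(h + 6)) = h + 6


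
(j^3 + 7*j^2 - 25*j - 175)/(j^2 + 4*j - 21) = (j^2 - 25)/(j - 3)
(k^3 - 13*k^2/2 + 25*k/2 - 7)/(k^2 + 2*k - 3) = (k^2 - 11*k/2 + 7)/(k + 3)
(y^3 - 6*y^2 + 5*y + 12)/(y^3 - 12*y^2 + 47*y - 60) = (y + 1)/(y - 5)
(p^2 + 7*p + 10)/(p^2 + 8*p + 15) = (p + 2)/(p + 3)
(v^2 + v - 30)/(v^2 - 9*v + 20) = (v + 6)/(v - 4)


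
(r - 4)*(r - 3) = r^2 - 7*r + 12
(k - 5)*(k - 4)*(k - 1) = k^3 - 10*k^2 + 29*k - 20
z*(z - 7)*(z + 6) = z^3 - z^2 - 42*z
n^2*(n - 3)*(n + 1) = n^4 - 2*n^3 - 3*n^2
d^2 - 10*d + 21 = (d - 7)*(d - 3)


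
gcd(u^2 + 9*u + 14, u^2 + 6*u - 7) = u + 7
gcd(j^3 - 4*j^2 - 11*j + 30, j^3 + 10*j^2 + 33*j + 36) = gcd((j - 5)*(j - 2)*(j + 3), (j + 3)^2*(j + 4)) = j + 3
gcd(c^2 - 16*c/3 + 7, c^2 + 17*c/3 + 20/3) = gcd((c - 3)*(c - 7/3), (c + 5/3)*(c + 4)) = 1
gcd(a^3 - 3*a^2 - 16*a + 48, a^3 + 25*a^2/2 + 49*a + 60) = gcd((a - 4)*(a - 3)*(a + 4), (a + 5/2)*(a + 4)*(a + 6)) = a + 4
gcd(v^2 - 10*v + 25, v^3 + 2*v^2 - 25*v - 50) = v - 5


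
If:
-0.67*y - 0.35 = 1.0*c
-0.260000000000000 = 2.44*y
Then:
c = -0.28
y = -0.11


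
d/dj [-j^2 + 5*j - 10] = 5 - 2*j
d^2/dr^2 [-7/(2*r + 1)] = -56/(2*r + 1)^3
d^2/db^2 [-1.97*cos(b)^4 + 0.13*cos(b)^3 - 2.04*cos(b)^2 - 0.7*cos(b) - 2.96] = 31.52*cos(b)^4 - 1.17*cos(b)^3 - 15.48*cos(b)^2 + 1.48*cos(b) - 4.08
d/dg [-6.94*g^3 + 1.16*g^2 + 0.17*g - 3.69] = -20.82*g^2 + 2.32*g + 0.17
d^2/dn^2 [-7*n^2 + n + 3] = -14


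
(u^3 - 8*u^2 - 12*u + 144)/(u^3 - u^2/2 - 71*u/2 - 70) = 2*(u^2 - 12*u + 36)/(2*u^2 - 9*u - 35)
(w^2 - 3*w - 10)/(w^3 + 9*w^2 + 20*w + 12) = (w - 5)/(w^2 + 7*w + 6)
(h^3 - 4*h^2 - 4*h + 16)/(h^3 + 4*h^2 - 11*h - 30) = (h^2 - 6*h + 8)/(h^2 + 2*h - 15)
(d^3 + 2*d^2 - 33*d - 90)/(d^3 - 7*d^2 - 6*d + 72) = (d + 5)/(d - 4)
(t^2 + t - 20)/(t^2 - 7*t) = (t^2 + t - 20)/(t*(t - 7))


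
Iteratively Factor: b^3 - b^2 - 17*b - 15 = (b - 5)*(b^2 + 4*b + 3) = (b - 5)*(b + 1)*(b + 3)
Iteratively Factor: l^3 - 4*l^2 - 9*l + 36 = (l - 4)*(l^2 - 9) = (l - 4)*(l + 3)*(l - 3)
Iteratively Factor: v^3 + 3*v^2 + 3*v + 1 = (v + 1)*(v^2 + 2*v + 1) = (v + 1)^2*(v + 1)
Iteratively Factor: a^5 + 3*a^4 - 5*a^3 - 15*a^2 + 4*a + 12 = (a - 1)*(a^4 + 4*a^3 - a^2 - 16*a - 12) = (a - 2)*(a - 1)*(a^3 + 6*a^2 + 11*a + 6) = (a - 2)*(a - 1)*(a + 3)*(a^2 + 3*a + 2) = (a - 2)*(a - 1)*(a + 1)*(a + 3)*(a + 2)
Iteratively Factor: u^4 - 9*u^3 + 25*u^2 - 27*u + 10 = (u - 1)*(u^3 - 8*u^2 + 17*u - 10) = (u - 1)^2*(u^2 - 7*u + 10) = (u - 2)*(u - 1)^2*(u - 5)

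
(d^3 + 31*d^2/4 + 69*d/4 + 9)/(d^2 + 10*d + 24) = (4*d^2 + 15*d + 9)/(4*(d + 6))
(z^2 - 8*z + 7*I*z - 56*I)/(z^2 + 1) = (z^2 + z*(-8 + 7*I) - 56*I)/(z^2 + 1)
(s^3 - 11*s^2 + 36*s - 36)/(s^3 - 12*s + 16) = (s^2 - 9*s + 18)/(s^2 + 2*s - 8)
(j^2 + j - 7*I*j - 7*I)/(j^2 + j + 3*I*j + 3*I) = (j - 7*I)/(j + 3*I)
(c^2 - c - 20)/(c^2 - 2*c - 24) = (c - 5)/(c - 6)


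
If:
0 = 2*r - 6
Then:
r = 3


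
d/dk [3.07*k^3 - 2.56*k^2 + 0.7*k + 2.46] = 9.21*k^2 - 5.12*k + 0.7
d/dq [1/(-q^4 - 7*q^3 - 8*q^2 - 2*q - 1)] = (4*q^3 + 21*q^2 + 16*q + 2)/(q^4 + 7*q^3 + 8*q^2 + 2*q + 1)^2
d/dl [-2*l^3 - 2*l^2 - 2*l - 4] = -6*l^2 - 4*l - 2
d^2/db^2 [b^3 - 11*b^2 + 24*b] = 6*b - 22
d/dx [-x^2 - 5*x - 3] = -2*x - 5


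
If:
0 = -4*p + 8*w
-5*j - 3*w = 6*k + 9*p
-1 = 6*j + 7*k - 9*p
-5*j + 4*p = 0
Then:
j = 48/1267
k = -145/1267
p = 60/1267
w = 30/1267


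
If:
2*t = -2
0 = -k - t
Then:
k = 1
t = -1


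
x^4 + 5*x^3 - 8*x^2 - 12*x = x*(x - 2)*(x + 1)*(x + 6)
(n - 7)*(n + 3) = n^2 - 4*n - 21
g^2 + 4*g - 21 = (g - 3)*(g + 7)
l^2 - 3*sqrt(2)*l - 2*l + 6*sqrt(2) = (l - 2)*(l - 3*sqrt(2))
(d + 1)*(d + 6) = d^2 + 7*d + 6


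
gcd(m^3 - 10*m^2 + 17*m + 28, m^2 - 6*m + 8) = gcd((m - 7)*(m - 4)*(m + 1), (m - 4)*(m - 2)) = m - 4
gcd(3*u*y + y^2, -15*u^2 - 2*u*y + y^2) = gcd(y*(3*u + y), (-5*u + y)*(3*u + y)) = 3*u + y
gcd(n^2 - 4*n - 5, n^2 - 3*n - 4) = n + 1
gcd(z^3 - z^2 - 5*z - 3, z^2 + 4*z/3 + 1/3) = z + 1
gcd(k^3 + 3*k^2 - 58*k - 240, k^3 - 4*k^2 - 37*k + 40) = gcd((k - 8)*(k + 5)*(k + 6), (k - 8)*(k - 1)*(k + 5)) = k^2 - 3*k - 40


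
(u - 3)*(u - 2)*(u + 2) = u^3 - 3*u^2 - 4*u + 12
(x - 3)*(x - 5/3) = x^2 - 14*x/3 + 5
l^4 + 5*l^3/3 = l^3*(l + 5/3)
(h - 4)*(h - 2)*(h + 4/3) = h^3 - 14*h^2/3 + 32/3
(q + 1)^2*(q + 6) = q^3 + 8*q^2 + 13*q + 6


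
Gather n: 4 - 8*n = 4 - 8*n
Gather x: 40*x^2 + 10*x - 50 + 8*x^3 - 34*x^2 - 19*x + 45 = 8*x^3 + 6*x^2 - 9*x - 5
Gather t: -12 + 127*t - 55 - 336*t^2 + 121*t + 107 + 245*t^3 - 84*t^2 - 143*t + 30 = 245*t^3 - 420*t^2 + 105*t + 70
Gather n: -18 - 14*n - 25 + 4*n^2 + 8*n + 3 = 4*n^2 - 6*n - 40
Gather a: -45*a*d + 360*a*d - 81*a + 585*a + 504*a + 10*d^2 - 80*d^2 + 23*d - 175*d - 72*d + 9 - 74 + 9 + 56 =a*(315*d + 1008) - 70*d^2 - 224*d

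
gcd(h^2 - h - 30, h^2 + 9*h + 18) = 1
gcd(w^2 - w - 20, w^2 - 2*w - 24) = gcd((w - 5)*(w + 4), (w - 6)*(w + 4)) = w + 4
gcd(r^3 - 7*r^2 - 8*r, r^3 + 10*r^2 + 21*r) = r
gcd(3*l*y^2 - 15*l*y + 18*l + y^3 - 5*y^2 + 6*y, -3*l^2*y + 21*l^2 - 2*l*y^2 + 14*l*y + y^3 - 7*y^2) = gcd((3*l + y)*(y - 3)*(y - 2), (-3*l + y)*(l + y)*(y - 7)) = 1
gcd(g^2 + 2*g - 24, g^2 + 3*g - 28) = g - 4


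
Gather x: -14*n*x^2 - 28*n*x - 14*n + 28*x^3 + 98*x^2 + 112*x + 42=-14*n + 28*x^3 + x^2*(98 - 14*n) + x*(112 - 28*n) + 42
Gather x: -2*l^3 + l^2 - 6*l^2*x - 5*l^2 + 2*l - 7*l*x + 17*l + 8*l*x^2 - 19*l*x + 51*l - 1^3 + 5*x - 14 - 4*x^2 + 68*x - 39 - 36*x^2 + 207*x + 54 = -2*l^3 - 4*l^2 + 70*l + x^2*(8*l - 40) + x*(-6*l^2 - 26*l + 280)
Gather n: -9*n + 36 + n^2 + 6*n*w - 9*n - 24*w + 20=n^2 + n*(6*w - 18) - 24*w + 56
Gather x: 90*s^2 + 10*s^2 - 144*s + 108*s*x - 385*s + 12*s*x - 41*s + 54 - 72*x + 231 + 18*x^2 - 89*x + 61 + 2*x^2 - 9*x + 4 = 100*s^2 - 570*s + 20*x^2 + x*(120*s - 170) + 350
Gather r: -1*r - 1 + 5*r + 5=4*r + 4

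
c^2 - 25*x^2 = (c - 5*x)*(c + 5*x)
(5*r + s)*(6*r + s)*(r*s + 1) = 30*r^3*s + 11*r^2*s^2 + 30*r^2 + r*s^3 + 11*r*s + s^2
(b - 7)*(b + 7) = b^2 - 49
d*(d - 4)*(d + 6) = d^3 + 2*d^2 - 24*d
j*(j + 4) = j^2 + 4*j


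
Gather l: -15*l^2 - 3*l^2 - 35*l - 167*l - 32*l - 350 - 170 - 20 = -18*l^2 - 234*l - 540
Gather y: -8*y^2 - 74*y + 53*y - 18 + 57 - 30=-8*y^2 - 21*y + 9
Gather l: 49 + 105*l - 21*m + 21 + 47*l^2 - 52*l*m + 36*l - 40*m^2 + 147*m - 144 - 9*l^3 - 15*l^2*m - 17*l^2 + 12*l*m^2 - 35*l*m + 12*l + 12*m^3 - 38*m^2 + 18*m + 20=-9*l^3 + l^2*(30 - 15*m) + l*(12*m^2 - 87*m + 153) + 12*m^3 - 78*m^2 + 144*m - 54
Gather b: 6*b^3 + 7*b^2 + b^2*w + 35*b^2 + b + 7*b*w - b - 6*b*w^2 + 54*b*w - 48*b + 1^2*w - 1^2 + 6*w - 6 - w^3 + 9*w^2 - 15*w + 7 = 6*b^3 + b^2*(w + 42) + b*(-6*w^2 + 61*w - 48) - w^3 + 9*w^2 - 8*w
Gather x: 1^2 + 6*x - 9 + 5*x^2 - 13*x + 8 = 5*x^2 - 7*x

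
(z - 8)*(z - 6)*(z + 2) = z^3 - 12*z^2 + 20*z + 96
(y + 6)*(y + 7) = y^2 + 13*y + 42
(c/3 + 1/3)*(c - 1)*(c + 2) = c^3/3 + 2*c^2/3 - c/3 - 2/3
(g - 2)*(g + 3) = g^2 + g - 6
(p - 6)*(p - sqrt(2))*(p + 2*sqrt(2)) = p^3 - 6*p^2 + sqrt(2)*p^2 - 6*sqrt(2)*p - 4*p + 24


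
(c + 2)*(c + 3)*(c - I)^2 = c^4 + 5*c^3 - 2*I*c^3 + 5*c^2 - 10*I*c^2 - 5*c - 12*I*c - 6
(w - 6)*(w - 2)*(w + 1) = w^3 - 7*w^2 + 4*w + 12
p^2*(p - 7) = p^3 - 7*p^2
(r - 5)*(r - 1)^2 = r^3 - 7*r^2 + 11*r - 5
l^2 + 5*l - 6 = (l - 1)*(l + 6)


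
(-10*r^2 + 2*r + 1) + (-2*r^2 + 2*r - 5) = -12*r^2 + 4*r - 4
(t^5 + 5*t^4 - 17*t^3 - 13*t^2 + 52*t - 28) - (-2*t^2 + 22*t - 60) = t^5 + 5*t^4 - 17*t^3 - 11*t^2 + 30*t + 32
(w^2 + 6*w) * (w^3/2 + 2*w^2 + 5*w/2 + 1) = w^5/2 + 5*w^4 + 29*w^3/2 + 16*w^2 + 6*w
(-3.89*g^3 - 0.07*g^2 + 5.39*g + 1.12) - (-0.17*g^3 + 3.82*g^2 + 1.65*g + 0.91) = -3.72*g^3 - 3.89*g^2 + 3.74*g + 0.21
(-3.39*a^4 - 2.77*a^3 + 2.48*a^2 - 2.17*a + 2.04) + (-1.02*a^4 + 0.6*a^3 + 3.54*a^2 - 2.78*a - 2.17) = -4.41*a^4 - 2.17*a^3 + 6.02*a^2 - 4.95*a - 0.13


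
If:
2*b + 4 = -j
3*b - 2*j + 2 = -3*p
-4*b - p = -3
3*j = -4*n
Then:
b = 19/5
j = -58/5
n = 87/10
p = -61/5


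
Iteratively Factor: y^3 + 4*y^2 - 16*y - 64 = (y + 4)*(y^2 - 16) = (y + 4)^2*(y - 4)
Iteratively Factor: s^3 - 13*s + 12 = (s - 1)*(s^2 + s - 12) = (s - 1)*(s + 4)*(s - 3)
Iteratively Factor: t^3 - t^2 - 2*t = (t - 2)*(t^2 + t) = t*(t - 2)*(t + 1)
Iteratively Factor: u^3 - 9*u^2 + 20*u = (u - 5)*(u^2 - 4*u) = (u - 5)*(u - 4)*(u)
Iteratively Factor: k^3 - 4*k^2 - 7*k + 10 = (k + 2)*(k^2 - 6*k + 5) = (k - 5)*(k + 2)*(k - 1)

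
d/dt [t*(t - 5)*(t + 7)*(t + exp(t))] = t^3*exp(t) + 4*t^3 + 5*t^2*exp(t) + 6*t^2 - 31*t*exp(t) - 70*t - 35*exp(t)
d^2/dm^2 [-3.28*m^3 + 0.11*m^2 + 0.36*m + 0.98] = 0.22 - 19.68*m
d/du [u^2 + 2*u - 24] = 2*u + 2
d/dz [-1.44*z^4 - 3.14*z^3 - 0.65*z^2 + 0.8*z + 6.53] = -5.76*z^3 - 9.42*z^2 - 1.3*z + 0.8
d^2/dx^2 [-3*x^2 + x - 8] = -6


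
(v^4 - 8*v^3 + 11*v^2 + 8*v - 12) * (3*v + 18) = 3*v^5 - 6*v^4 - 111*v^3 + 222*v^2 + 108*v - 216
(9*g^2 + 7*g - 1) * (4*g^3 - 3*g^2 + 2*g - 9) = 36*g^5 + g^4 - 7*g^3 - 64*g^2 - 65*g + 9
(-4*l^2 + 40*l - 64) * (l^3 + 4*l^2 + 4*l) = -4*l^5 + 24*l^4 + 80*l^3 - 96*l^2 - 256*l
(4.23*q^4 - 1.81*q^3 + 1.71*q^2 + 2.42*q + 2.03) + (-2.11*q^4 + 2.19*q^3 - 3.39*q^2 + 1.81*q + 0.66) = 2.12*q^4 + 0.38*q^3 - 1.68*q^2 + 4.23*q + 2.69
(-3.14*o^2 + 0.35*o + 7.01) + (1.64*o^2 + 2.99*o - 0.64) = -1.5*o^2 + 3.34*o + 6.37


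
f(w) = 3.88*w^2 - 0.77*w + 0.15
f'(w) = 7.76*w - 0.77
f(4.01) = 59.45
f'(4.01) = 30.35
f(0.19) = 0.14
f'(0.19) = 0.70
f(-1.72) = 12.95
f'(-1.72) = -14.12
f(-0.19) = 0.44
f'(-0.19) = -2.24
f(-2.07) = 18.37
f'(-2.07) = -16.83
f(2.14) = 16.27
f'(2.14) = 15.84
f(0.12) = 0.11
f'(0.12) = 0.16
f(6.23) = 145.95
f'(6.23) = 47.57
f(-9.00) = 321.36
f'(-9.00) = -70.61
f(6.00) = 135.21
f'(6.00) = 45.79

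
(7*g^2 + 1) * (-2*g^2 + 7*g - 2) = -14*g^4 + 49*g^3 - 16*g^2 + 7*g - 2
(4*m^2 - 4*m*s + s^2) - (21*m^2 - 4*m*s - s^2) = -17*m^2 + 2*s^2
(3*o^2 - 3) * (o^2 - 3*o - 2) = 3*o^4 - 9*o^3 - 9*o^2 + 9*o + 6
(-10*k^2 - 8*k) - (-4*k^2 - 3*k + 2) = -6*k^2 - 5*k - 2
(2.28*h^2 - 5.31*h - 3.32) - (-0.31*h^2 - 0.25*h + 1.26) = 2.59*h^2 - 5.06*h - 4.58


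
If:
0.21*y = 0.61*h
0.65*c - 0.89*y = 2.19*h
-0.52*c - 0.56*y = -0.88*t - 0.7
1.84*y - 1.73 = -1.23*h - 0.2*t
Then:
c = 1.78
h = 0.24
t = 0.70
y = 0.70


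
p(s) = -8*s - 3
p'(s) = -8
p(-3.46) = 24.68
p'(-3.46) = -8.00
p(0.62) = -7.96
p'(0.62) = -8.00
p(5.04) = -43.32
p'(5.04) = -8.00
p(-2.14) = 14.12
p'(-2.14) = -8.00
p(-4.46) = 32.68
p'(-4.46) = -8.00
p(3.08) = -27.64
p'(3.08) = -8.00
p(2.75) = -25.00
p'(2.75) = -8.00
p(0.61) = -7.88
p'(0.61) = -8.00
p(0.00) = -3.00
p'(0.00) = -8.00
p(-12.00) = 93.00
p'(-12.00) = -8.00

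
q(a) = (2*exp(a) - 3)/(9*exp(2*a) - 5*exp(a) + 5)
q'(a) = (2*exp(a) - 3)*(-18*exp(2*a) + 5*exp(a))/(9*exp(2*a) - 5*exp(a) + 5)^2 + 2*exp(a)/(9*exp(2*a) - 5*exp(a) + 5)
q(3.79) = 0.00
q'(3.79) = -0.00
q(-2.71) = -0.61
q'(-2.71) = -0.00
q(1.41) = 0.04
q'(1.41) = -0.02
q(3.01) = 0.01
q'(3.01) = -0.01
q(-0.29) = -0.24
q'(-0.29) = 0.48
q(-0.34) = -0.26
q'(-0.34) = 0.48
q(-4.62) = -0.60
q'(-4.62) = -0.00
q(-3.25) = -0.61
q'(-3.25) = -0.00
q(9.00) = 0.00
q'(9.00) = 0.00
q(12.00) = 0.00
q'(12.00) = 0.00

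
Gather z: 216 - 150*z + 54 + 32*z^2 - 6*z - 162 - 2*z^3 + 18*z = -2*z^3 + 32*z^2 - 138*z + 108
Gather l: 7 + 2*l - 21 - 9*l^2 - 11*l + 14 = -9*l^2 - 9*l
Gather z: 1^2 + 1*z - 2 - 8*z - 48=-7*z - 49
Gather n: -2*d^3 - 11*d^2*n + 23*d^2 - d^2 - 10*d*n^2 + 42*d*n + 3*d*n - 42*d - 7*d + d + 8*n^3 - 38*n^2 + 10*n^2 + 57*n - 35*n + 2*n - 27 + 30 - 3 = -2*d^3 + 22*d^2 - 48*d + 8*n^3 + n^2*(-10*d - 28) + n*(-11*d^2 + 45*d + 24)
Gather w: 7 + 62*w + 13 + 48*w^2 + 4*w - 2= 48*w^2 + 66*w + 18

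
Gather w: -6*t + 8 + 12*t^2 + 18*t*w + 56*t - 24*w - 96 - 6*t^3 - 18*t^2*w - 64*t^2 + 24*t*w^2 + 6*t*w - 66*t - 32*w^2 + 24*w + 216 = -6*t^3 - 52*t^2 - 16*t + w^2*(24*t - 32) + w*(-18*t^2 + 24*t) + 128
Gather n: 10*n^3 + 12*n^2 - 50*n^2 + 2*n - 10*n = 10*n^3 - 38*n^2 - 8*n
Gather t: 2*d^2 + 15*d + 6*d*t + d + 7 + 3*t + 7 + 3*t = 2*d^2 + 16*d + t*(6*d + 6) + 14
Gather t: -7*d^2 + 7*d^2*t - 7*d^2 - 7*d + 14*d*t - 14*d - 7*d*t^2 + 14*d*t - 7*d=-14*d^2 - 7*d*t^2 - 28*d + t*(7*d^2 + 28*d)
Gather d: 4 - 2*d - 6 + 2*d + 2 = 0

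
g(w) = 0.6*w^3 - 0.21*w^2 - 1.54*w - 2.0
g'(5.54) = 51.38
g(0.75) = -3.02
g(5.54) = 85.04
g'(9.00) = 140.48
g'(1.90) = 4.16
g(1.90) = -1.57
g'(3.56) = 19.78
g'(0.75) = -0.84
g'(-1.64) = 3.99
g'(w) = 1.8*w^2 - 0.42*w - 1.54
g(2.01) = -1.07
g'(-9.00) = 148.04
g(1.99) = -1.17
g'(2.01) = 4.89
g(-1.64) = -2.69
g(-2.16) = -5.70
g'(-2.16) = 7.77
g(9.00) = 404.53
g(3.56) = 16.93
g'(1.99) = 4.75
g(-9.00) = -442.55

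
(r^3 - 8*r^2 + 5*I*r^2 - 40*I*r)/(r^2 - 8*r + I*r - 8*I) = r*(r + 5*I)/(r + I)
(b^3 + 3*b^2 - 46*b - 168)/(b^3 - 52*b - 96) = (b^2 - 3*b - 28)/(b^2 - 6*b - 16)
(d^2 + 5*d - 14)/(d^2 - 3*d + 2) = (d + 7)/(d - 1)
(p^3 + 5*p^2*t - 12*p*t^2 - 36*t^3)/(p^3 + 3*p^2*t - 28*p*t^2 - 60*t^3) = (p - 3*t)/(p - 5*t)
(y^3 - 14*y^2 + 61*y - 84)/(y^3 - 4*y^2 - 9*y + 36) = (y - 7)/(y + 3)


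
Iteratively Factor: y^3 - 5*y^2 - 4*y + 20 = (y - 5)*(y^2 - 4) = (y - 5)*(y + 2)*(y - 2)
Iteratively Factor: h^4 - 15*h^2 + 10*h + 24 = (h + 4)*(h^3 - 4*h^2 + h + 6) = (h - 3)*(h + 4)*(h^2 - h - 2) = (h - 3)*(h + 1)*(h + 4)*(h - 2)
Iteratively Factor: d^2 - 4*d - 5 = (d - 5)*(d + 1)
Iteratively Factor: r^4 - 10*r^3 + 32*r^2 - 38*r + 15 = (r - 1)*(r^3 - 9*r^2 + 23*r - 15) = (r - 5)*(r - 1)*(r^2 - 4*r + 3) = (r - 5)*(r - 1)^2*(r - 3)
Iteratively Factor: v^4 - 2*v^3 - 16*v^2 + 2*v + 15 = (v + 3)*(v^3 - 5*v^2 - v + 5) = (v - 5)*(v + 3)*(v^2 - 1) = (v - 5)*(v - 1)*(v + 3)*(v + 1)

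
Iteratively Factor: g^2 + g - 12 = (g + 4)*(g - 3)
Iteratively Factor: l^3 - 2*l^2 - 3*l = (l)*(l^2 - 2*l - 3) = l*(l + 1)*(l - 3)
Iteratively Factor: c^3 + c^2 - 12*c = (c)*(c^2 + c - 12) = c*(c + 4)*(c - 3)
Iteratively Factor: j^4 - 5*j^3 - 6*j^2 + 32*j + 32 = (j + 1)*(j^3 - 6*j^2 + 32) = (j + 1)*(j + 2)*(j^2 - 8*j + 16) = (j - 4)*(j + 1)*(j + 2)*(j - 4)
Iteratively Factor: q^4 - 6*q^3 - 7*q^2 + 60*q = (q)*(q^3 - 6*q^2 - 7*q + 60) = q*(q + 3)*(q^2 - 9*q + 20) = q*(q - 4)*(q + 3)*(q - 5)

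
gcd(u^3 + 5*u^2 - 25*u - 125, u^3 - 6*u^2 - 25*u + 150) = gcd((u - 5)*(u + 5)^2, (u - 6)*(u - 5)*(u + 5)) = u^2 - 25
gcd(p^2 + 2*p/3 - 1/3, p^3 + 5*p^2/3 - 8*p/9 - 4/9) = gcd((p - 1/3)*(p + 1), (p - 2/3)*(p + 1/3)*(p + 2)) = 1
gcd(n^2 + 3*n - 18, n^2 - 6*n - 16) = 1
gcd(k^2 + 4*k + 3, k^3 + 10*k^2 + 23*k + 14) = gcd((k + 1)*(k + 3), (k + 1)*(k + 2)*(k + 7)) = k + 1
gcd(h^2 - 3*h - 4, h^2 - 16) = h - 4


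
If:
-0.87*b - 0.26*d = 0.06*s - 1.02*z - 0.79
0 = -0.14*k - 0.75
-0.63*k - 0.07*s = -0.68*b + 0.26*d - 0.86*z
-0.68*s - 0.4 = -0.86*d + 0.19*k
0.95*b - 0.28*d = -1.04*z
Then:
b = -0.57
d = 28.82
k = -5.36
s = 37.36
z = 8.28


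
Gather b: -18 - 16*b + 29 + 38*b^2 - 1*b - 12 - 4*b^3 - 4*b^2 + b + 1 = -4*b^3 + 34*b^2 - 16*b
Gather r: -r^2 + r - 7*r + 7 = -r^2 - 6*r + 7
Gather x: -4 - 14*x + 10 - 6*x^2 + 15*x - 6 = -6*x^2 + x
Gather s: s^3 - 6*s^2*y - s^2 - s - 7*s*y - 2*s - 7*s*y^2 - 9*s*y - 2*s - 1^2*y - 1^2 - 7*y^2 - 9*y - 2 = s^3 + s^2*(-6*y - 1) + s*(-7*y^2 - 16*y - 5) - 7*y^2 - 10*y - 3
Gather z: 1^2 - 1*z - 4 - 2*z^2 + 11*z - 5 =-2*z^2 + 10*z - 8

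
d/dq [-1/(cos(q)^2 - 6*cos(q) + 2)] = 2*(3 - cos(q))*sin(q)/(cos(q)^2 - 6*cos(q) + 2)^2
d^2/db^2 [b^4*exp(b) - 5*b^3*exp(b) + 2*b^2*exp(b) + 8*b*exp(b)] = (b^4 + 3*b^3 - 16*b^2 - 14*b + 20)*exp(b)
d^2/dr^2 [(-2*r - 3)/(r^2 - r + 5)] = 2*(-(2*r - 1)^2*(2*r + 3) + (6*r + 1)*(r^2 - r + 5))/(r^2 - r + 5)^3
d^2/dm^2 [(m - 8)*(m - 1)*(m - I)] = 6*m - 18 - 2*I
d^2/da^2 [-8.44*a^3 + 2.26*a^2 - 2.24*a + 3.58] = 4.52 - 50.64*a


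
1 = 1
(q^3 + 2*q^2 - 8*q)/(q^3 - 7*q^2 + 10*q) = (q + 4)/(q - 5)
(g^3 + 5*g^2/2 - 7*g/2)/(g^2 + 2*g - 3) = g*(2*g + 7)/(2*(g + 3))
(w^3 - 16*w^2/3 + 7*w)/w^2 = w - 16/3 + 7/w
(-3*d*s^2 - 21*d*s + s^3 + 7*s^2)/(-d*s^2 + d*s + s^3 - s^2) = (3*d*s + 21*d - s^2 - 7*s)/(d*s - d - s^2 + s)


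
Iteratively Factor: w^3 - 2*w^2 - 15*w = (w)*(w^2 - 2*w - 15) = w*(w + 3)*(w - 5)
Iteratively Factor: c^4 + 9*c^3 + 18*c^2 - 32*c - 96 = (c + 4)*(c^3 + 5*c^2 - 2*c - 24) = (c - 2)*(c + 4)*(c^2 + 7*c + 12) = (c - 2)*(c + 4)^2*(c + 3)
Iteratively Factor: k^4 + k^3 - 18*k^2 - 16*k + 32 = (k + 2)*(k^3 - k^2 - 16*k + 16) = (k - 1)*(k + 2)*(k^2 - 16) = (k - 4)*(k - 1)*(k + 2)*(k + 4)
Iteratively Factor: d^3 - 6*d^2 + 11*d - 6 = (d - 2)*(d^2 - 4*d + 3) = (d - 3)*(d - 2)*(d - 1)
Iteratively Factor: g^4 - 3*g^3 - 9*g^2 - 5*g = (g + 1)*(g^3 - 4*g^2 - 5*g) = (g + 1)^2*(g^2 - 5*g) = g*(g + 1)^2*(g - 5)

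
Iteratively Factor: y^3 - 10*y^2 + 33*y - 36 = (y - 3)*(y^2 - 7*y + 12) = (y - 4)*(y - 3)*(y - 3)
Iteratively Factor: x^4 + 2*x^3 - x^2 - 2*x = (x - 1)*(x^3 + 3*x^2 + 2*x) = (x - 1)*(x + 2)*(x^2 + x) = x*(x - 1)*(x + 2)*(x + 1)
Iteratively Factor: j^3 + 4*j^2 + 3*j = (j + 3)*(j^2 + j) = (j + 1)*(j + 3)*(j)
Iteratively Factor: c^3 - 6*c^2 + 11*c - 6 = (c - 1)*(c^2 - 5*c + 6) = (c - 3)*(c - 1)*(c - 2)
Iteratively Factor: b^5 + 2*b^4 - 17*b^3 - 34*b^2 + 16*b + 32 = (b - 4)*(b^4 + 6*b^3 + 7*b^2 - 6*b - 8) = (b - 4)*(b - 1)*(b^3 + 7*b^2 + 14*b + 8) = (b - 4)*(b - 1)*(b + 4)*(b^2 + 3*b + 2) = (b - 4)*(b - 1)*(b + 2)*(b + 4)*(b + 1)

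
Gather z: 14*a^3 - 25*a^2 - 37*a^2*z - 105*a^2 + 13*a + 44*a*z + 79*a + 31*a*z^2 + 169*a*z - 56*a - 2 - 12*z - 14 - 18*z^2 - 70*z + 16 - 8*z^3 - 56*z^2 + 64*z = 14*a^3 - 130*a^2 + 36*a - 8*z^3 + z^2*(31*a - 74) + z*(-37*a^2 + 213*a - 18)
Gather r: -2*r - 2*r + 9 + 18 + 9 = 36 - 4*r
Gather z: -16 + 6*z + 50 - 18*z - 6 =28 - 12*z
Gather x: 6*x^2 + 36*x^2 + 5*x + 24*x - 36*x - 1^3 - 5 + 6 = 42*x^2 - 7*x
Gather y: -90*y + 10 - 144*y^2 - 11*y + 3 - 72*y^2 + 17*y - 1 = -216*y^2 - 84*y + 12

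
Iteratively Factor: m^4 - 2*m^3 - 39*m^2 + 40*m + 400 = (m + 4)*(m^3 - 6*m^2 - 15*m + 100) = (m - 5)*(m + 4)*(m^2 - m - 20) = (m - 5)^2*(m + 4)*(m + 4)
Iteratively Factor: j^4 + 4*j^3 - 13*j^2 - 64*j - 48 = (j + 4)*(j^3 - 13*j - 12) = (j + 3)*(j + 4)*(j^2 - 3*j - 4) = (j - 4)*(j + 3)*(j + 4)*(j + 1)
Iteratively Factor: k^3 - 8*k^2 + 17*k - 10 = (k - 5)*(k^2 - 3*k + 2) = (k - 5)*(k - 1)*(k - 2)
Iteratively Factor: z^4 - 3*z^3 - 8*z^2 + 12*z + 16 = (z - 4)*(z^3 + z^2 - 4*z - 4) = (z - 4)*(z + 2)*(z^2 - z - 2) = (z - 4)*(z - 2)*(z + 2)*(z + 1)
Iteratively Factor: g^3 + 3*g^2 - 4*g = (g)*(g^2 + 3*g - 4) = g*(g + 4)*(g - 1)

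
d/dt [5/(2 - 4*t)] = 5/(2*t - 1)^2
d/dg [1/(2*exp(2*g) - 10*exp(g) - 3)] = (10 - 4*exp(g))*exp(g)/(-2*exp(2*g) + 10*exp(g) + 3)^2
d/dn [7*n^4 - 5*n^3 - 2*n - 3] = 28*n^3 - 15*n^2 - 2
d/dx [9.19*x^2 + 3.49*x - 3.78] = 18.38*x + 3.49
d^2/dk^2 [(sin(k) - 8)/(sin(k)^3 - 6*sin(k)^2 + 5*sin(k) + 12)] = 2*(-2*sin(k)^6 + 47*sin(k)^5 - 316*sin(k)^4 + 929*sin(k)^3 - 1522*sin(k)^2 + 1748*sin(k) - 836)/((sin(k) - 4)^3*(sin(k) - 3)^3*(sin(k) + 1)^2)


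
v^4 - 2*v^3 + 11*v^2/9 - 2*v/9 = v*(v - 1)*(v - 2/3)*(v - 1/3)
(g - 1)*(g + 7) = g^2 + 6*g - 7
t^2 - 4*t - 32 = (t - 8)*(t + 4)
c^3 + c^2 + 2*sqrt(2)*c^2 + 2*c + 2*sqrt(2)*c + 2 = (c + 1)*(c + sqrt(2))^2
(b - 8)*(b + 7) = b^2 - b - 56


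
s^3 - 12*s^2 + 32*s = s*(s - 8)*(s - 4)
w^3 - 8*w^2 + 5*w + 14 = (w - 7)*(w - 2)*(w + 1)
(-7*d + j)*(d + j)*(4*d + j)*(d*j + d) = -28*d^4*j - 28*d^4 - 31*d^3*j^2 - 31*d^3*j - 2*d^2*j^3 - 2*d^2*j^2 + d*j^4 + d*j^3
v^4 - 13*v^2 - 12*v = v*(v - 4)*(v + 1)*(v + 3)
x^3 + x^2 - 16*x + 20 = (x - 2)^2*(x + 5)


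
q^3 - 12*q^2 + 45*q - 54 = (q - 6)*(q - 3)^2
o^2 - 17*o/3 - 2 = (o - 6)*(o + 1/3)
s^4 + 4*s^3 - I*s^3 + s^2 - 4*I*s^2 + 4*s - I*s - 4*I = (s + 4)*(s - I)^2*(s + I)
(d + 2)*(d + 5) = d^2 + 7*d + 10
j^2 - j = j*(j - 1)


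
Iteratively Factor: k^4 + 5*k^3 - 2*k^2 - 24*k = (k)*(k^3 + 5*k^2 - 2*k - 24) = k*(k + 3)*(k^2 + 2*k - 8) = k*(k - 2)*(k + 3)*(k + 4)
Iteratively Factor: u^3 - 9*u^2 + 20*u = (u)*(u^2 - 9*u + 20) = u*(u - 4)*(u - 5)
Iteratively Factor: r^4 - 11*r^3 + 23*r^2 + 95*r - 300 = (r - 4)*(r^3 - 7*r^2 - 5*r + 75) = (r - 5)*(r - 4)*(r^2 - 2*r - 15) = (r - 5)^2*(r - 4)*(r + 3)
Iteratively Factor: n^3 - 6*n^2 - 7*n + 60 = (n - 5)*(n^2 - n - 12) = (n - 5)*(n + 3)*(n - 4)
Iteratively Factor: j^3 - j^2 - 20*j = (j + 4)*(j^2 - 5*j) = j*(j + 4)*(j - 5)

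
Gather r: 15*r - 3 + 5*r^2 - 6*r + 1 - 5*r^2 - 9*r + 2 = 0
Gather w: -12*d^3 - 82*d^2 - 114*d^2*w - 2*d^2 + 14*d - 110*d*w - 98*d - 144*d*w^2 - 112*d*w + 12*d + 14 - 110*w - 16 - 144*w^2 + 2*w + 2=-12*d^3 - 84*d^2 - 72*d + w^2*(-144*d - 144) + w*(-114*d^2 - 222*d - 108)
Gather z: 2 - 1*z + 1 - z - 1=2 - 2*z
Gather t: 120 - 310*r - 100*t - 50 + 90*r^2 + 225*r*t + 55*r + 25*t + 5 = 90*r^2 - 255*r + t*(225*r - 75) + 75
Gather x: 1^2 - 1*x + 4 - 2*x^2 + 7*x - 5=-2*x^2 + 6*x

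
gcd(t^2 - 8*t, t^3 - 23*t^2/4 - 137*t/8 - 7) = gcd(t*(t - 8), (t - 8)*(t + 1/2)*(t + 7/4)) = t - 8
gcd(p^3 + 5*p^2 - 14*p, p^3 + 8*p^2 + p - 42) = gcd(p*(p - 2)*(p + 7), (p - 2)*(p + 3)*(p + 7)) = p^2 + 5*p - 14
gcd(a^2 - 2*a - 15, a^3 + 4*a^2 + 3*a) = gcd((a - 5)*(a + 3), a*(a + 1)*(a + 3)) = a + 3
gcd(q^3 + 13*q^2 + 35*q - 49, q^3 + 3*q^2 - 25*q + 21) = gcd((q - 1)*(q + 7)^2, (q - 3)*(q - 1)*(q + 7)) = q^2 + 6*q - 7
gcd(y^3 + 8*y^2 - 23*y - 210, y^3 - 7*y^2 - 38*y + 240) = y^2 + y - 30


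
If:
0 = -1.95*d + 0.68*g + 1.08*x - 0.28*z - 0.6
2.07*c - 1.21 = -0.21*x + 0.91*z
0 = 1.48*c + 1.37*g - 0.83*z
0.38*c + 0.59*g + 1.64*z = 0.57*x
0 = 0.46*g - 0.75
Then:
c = 1.01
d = 8.08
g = 1.63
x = 15.28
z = 4.49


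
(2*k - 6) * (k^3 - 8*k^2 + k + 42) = 2*k^4 - 22*k^3 + 50*k^2 + 78*k - 252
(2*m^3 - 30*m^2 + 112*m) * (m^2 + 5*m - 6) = 2*m^5 - 20*m^4 - 50*m^3 + 740*m^2 - 672*m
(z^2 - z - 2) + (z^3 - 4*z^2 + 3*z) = z^3 - 3*z^2 + 2*z - 2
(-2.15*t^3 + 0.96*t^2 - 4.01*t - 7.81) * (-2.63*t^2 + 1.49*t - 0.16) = 5.6545*t^5 - 5.7283*t^4 + 12.3207*t^3 + 14.4118*t^2 - 10.9953*t + 1.2496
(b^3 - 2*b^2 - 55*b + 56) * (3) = 3*b^3 - 6*b^2 - 165*b + 168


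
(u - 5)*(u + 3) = u^2 - 2*u - 15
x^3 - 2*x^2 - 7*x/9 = x*(x - 7/3)*(x + 1/3)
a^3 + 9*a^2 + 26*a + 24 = (a + 2)*(a + 3)*(a + 4)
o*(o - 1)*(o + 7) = o^3 + 6*o^2 - 7*o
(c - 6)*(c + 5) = c^2 - c - 30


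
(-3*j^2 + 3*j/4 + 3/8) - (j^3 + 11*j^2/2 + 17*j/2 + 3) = -j^3 - 17*j^2/2 - 31*j/4 - 21/8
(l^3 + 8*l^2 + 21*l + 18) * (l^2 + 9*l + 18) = l^5 + 17*l^4 + 111*l^3 + 351*l^2 + 540*l + 324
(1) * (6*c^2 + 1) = 6*c^2 + 1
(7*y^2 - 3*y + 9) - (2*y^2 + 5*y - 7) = 5*y^2 - 8*y + 16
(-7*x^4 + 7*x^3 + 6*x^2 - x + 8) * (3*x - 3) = -21*x^5 + 42*x^4 - 3*x^3 - 21*x^2 + 27*x - 24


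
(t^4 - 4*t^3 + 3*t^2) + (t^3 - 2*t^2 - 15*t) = t^4 - 3*t^3 + t^2 - 15*t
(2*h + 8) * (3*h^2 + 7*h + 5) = 6*h^3 + 38*h^2 + 66*h + 40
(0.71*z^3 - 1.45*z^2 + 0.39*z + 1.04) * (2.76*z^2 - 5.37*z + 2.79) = 1.9596*z^5 - 7.8147*z^4 + 10.8438*z^3 - 3.2694*z^2 - 4.4967*z + 2.9016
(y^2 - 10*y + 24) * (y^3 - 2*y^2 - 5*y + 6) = y^5 - 12*y^4 + 39*y^3 + 8*y^2 - 180*y + 144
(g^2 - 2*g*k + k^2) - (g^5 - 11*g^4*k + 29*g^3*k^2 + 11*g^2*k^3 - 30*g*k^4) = -g^5 + 11*g^4*k - 29*g^3*k^2 - 11*g^2*k^3 + g^2 + 30*g*k^4 - 2*g*k + k^2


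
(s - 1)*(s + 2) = s^2 + s - 2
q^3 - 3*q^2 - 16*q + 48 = (q - 4)*(q - 3)*(q + 4)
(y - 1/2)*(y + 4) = y^2 + 7*y/2 - 2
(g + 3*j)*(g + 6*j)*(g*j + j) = g^3*j + 9*g^2*j^2 + g^2*j + 18*g*j^3 + 9*g*j^2 + 18*j^3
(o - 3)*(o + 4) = o^2 + o - 12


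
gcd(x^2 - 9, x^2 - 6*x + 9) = x - 3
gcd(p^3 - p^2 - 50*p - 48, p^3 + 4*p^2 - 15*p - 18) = p^2 + 7*p + 6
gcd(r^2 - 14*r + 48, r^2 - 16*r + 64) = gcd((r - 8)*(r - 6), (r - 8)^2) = r - 8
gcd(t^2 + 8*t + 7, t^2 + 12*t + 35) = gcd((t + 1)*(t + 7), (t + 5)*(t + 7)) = t + 7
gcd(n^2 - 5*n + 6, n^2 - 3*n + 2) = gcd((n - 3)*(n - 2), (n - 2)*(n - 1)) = n - 2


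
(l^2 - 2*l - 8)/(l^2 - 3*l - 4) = (l + 2)/(l + 1)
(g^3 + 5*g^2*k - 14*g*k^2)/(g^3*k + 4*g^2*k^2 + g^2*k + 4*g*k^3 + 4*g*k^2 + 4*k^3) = g*(g^2 + 5*g*k - 14*k^2)/(k*(g^3 + 4*g^2*k + g^2 + 4*g*k^2 + 4*g*k + 4*k^2))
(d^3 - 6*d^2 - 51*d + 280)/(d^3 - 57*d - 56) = (d - 5)/(d + 1)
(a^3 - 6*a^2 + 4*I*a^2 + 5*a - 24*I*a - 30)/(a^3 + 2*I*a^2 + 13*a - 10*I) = (a - 6)/(a - 2*I)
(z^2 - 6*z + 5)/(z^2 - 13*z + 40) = (z - 1)/(z - 8)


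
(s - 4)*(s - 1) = s^2 - 5*s + 4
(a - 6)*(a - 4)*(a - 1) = a^3 - 11*a^2 + 34*a - 24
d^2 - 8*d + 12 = (d - 6)*(d - 2)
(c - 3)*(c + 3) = c^2 - 9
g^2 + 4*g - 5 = (g - 1)*(g + 5)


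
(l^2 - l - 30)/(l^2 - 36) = (l + 5)/(l + 6)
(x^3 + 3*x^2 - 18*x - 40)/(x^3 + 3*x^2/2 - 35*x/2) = 2*(x^2 - 2*x - 8)/(x*(2*x - 7))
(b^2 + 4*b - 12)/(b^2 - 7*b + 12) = (b^2 + 4*b - 12)/(b^2 - 7*b + 12)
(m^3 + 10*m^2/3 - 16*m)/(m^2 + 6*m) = m - 8/3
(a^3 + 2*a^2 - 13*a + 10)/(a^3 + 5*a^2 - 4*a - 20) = (a - 1)/(a + 2)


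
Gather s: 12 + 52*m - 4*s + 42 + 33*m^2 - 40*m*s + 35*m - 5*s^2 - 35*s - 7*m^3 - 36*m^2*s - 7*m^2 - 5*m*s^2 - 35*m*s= -7*m^3 + 26*m^2 + 87*m + s^2*(-5*m - 5) + s*(-36*m^2 - 75*m - 39) + 54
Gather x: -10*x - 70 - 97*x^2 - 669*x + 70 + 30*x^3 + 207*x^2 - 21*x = 30*x^3 + 110*x^2 - 700*x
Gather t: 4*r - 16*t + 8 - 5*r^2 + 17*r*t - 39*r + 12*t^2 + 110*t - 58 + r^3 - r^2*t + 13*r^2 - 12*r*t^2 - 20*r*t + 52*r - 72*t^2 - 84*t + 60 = r^3 + 8*r^2 + 17*r + t^2*(-12*r - 60) + t*(-r^2 - 3*r + 10) + 10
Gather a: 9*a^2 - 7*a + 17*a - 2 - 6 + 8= 9*a^2 + 10*a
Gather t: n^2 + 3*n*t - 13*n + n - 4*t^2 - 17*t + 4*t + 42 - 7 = n^2 - 12*n - 4*t^2 + t*(3*n - 13) + 35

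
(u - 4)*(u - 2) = u^2 - 6*u + 8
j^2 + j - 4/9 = (j - 1/3)*(j + 4/3)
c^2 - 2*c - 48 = (c - 8)*(c + 6)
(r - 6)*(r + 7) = r^2 + r - 42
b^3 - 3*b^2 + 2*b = b*(b - 2)*(b - 1)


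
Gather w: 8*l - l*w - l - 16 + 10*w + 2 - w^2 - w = 7*l - w^2 + w*(9 - l) - 14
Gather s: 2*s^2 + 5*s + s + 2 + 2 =2*s^2 + 6*s + 4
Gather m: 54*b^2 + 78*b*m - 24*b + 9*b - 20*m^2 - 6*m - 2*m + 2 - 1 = 54*b^2 - 15*b - 20*m^2 + m*(78*b - 8) + 1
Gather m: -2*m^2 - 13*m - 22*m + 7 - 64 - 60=-2*m^2 - 35*m - 117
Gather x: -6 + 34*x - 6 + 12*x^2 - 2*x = 12*x^2 + 32*x - 12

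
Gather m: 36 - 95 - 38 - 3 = -100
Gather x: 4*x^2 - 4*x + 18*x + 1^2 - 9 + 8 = 4*x^2 + 14*x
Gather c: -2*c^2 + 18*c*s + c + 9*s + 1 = -2*c^2 + c*(18*s + 1) + 9*s + 1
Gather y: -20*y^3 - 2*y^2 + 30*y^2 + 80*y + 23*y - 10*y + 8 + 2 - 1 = -20*y^3 + 28*y^2 + 93*y + 9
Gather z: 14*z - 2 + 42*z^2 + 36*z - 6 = 42*z^2 + 50*z - 8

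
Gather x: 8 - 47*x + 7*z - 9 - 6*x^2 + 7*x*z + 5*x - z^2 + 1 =-6*x^2 + x*(7*z - 42) - z^2 + 7*z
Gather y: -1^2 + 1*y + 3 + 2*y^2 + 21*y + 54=2*y^2 + 22*y + 56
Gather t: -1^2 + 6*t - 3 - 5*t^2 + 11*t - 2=-5*t^2 + 17*t - 6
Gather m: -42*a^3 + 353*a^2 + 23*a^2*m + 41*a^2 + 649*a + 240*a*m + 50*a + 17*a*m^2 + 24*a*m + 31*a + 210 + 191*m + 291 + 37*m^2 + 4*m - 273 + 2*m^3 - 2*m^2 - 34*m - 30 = -42*a^3 + 394*a^2 + 730*a + 2*m^3 + m^2*(17*a + 35) + m*(23*a^2 + 264*a + 161) + 198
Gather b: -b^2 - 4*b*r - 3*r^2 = -b^2 - 4*b*r - 3*r^2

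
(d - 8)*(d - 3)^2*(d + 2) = d^4 - 12*d^3 + 29*d^2 + 42*d - 144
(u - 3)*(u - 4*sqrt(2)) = u^2 - 4*sqrt(2)*u - 3*u + 12*sqrt(2)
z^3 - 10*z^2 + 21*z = z*(z - 7)*(z - 3)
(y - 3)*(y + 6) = y^2 + 3*y - 18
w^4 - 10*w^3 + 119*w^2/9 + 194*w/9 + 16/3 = (w - 8)*(w - 3)*(w + 1/3)*(w + 2/3)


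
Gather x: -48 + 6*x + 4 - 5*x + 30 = x - 14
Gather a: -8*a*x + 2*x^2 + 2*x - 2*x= -8*a*x + 2*x^2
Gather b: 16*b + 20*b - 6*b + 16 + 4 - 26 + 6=30*b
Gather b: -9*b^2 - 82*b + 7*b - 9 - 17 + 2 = -9*b^2 - 75*b - 24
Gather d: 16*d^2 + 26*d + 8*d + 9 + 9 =16*d^2 + 34*d + 18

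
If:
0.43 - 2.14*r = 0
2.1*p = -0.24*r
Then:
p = -0.02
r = 0.20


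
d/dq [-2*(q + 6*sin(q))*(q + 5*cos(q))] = 2*(q + 6*sin(q))*(5*sin(q) - 1) - 2*(q + 5*cos(q))*(6*cos(q) + 1)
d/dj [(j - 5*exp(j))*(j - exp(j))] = -6*j*exp(j) + 2*j + 10*exp(2*j) - 6*exp(j)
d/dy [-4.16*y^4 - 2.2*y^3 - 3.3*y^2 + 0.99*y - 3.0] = -16.64*y^3 - 6.6*y^2 - 6.6*y + 0.99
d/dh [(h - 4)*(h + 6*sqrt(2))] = 2*h - 4 + 6*sqrt(2)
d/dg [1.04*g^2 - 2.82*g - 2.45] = 2.08*g - 2.82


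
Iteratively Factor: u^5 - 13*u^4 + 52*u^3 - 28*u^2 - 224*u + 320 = (u - 4)*(u^4 - 9*u^3 + 16*u^2 + 36*u - 80) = (u - 4)^2*(u^3 - 5*u^2 - 4*u + 20) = (u - 5)*(u - 4)^2*(u^2 - 4) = (u - 5)*(u - 4)^2*(u - 2)*(u + 2)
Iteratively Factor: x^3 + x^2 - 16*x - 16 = (x - 4)*(x^2 + 5*x + 4) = (x - 4)*(x + 1)*(x + 4)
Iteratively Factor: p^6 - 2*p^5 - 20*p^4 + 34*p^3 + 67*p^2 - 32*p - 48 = (p + 4)*(p^5 - 6*p^4 + 4*p^3 + 18*p^2 - 5*p - 12) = (p + 1)*(p + 4)*(p^4 - 7*p^3 + 11*p^2 + 7*p - 12) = (p - 1)*(p + 1)*(p + 4)*(p^3 - 6*p^2 + 5*p + 12) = (p - 3)*(p - 1)*(p + 1)*(p + 4)*(p^2 - 3*p - 4) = (p - 4)*(p - 3)*(p - 1)*(p + 1)*(p + 4)*(p + 1)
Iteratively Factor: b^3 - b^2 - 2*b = (b)*(b^2 - b - 2) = b*(b + 1)*(b - 2)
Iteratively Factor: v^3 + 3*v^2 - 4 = (v + 2)*(v^2 + v - 2) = (v + 2)^2*(v - 1)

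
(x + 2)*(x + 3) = x^2 + 5*x + 6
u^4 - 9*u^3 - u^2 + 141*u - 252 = (u - 7)*(u - 3)^2*(u + 4)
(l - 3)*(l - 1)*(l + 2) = l^3 - 2*l^2 - 5*l + 6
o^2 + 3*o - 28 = (o - 4)*(o + 7)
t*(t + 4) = t^2 + 4*t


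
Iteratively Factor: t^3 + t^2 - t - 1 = (t + 1)*(t^2 - 1) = (t + 1)^2*(t - 1)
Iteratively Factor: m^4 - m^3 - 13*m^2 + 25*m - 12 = (m - 3)*(m^3 + 2*m^2 - 7*m + 4) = (m - 3)*(m - 1)*(m^2 + 3*m - 4) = (m - 3)*(m - 1)*(m + 4)*(m - 1)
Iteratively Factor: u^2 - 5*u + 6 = (u - 2)*(u - 3)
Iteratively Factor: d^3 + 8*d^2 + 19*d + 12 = (d + 1)*(d^2 + 7*d + 12) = (d + 1)*(d + 4)*(d + 3)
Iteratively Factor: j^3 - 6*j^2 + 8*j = (j - 4)*(j^2 - 2*j) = j*(j - 4)*(j - 2)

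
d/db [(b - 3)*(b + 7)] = 2*b + 4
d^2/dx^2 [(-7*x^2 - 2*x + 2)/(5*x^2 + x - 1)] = 6*(-5*x^3 + 15*x^2 + 1)/(125*x^6 + 75*x^5 - 60*x^4 - 29*x^3 + 12*x^2 + 3*x - 1)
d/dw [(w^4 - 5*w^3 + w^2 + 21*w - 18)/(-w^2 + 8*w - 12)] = (-2*w^5 + 29*w^4 - 128*w^3 + 209*w^2 - 60*w - 108)/(w^4 - 16*w^3 + 88*w^2 - 192*w + 144)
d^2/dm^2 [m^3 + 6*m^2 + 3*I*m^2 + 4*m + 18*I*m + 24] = 6*m + 12 + 6*I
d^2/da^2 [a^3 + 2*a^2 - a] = 6*a + 4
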